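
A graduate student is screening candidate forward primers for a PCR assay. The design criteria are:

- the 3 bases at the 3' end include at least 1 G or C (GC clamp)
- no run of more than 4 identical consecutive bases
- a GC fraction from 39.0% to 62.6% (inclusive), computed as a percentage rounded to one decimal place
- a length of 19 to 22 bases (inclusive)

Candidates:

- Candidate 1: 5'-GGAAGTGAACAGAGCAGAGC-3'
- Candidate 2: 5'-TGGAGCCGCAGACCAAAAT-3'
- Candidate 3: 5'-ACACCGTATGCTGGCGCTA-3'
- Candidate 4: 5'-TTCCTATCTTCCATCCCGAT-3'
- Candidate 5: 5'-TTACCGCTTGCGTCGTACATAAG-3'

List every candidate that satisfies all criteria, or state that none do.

Candidate 1 (20 nt, A=8 T=1 G=8 C=3): 3' end AGC has 2 G/C ✓; longest run = 2 ✓; GC 11/20 = 55.0% ✓; length 20 ✓ — passes.
Candidate 2 (19 nt, A=7 T=2 G=5 C=5): 3' end AAT has 0 G/C, need ≥1 ✗; longest run = 4 ✓; GC 10/19 = 52.6% ✓; length 19 ✓ — fails.
Candidate 3 (19 nt, A=4 T=4 G=5 C=6): 3' end CTA has 1 G/C ✓; longest run = 2 ✓; GC 11/19 = 57.9% ✓; length 19 ✓ — passes.
Candidate 4 (20 nt, A=3 T=8 G=1 C=8): 3' end GAT has 1 G/C ✓; longest run = 3 ✓; GC 9/20 = 45.0% ✓; length 20 ✓ — passes.
Candidate 5 (23 nt, A=5 T=7 G=5 C=6): 3' end AAG has 1 G/C ✓; longest run = 2 ✓; GC 11/23 = 47.8% ✓; length 23, outside 19–22 ✗ — fails.

Candidate 1, Candidate 3 and Candidate 4.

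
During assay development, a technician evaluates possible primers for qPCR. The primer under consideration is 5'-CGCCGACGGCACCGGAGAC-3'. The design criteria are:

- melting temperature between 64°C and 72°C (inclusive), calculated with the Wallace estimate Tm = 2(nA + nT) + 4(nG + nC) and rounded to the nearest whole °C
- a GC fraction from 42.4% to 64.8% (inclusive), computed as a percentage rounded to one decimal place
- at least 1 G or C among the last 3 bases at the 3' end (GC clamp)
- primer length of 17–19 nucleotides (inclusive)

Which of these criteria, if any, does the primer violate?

Base counts: A=4, T=0, G=7, C=8 (length 19).
Tm: Tm = 2·4 + 4·15 = 68°C ✓
GC content: GC 15/19 = 78.9%, outside 42.4–64.8% ✗
GC clamp: 3' end GAC has 2 G/C ✓
length: length 19 ✓

Fails: GC content.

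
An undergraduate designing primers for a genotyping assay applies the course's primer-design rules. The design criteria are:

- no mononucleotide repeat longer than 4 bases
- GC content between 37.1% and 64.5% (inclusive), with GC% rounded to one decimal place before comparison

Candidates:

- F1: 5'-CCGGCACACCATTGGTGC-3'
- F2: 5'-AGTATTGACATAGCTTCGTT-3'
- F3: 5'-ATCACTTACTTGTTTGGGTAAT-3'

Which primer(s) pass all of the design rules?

F1 (18 nt, A=3 T=3 G=5 C=7): longest run = 2 ✓; GC 12/18 = 66.7%, outside 37.1–64.5% ✗ — fails.
F2 (20 nt, A=5 T=8 G=4 C=3): longest run = 2 ✓; GC 7/20 = 35.0%, outside 37.1–64.5% ✗ — fails.
F3 (22 nt, A=5 T=10 G=4 C=3): longest run = 3 ✓; GC 7/22 = 31.8%, outside 37.1–64.5% ✗ — fails.

None of the candidates satisfy all criteria.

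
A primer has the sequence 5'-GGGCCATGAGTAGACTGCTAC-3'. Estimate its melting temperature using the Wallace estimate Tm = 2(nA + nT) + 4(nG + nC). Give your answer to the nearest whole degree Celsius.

Base counts: A=5, T=4, G=7, C=5 (length 21).
Tm = 2·(5+4) + 4·(7+5) = 2·9 + 4·12 = 18 + 48 = 66°C.

66°C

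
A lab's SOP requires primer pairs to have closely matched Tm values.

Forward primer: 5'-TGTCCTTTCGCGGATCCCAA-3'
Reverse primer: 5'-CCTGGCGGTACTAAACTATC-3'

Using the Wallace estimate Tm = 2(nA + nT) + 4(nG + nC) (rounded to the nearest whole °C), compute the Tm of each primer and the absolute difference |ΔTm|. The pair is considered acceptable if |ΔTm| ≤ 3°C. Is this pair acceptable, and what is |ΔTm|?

Forward: A=3 T=6 G=4 C=7 → Tm = 2·9 + 4·11 = 62°C.
Reverse: A=5 T=5 G=4 C=6 → Tm = 2·10 + 4·10 = 60°C.
|ΔTm| = |62 − 60| = 2°C, ≤ 3°C.

|ΔTm| = 2°C; the pair is acceptable.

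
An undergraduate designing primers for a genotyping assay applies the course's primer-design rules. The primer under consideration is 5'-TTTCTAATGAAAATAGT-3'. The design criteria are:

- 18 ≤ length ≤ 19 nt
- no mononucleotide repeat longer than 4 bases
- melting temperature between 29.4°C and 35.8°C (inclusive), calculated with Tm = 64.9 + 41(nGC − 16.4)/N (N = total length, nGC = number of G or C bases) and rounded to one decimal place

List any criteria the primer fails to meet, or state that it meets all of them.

Fails: length.

Base counts: A=7, T=7, G=2, C=1 (length 17).
length: length 17, outside 18–19 ✗
homopolymer run: longest run = 4 ✓
Tm: Tm = 64.9 + 41·(3 − 16.4)/17 = 32.6°C ✓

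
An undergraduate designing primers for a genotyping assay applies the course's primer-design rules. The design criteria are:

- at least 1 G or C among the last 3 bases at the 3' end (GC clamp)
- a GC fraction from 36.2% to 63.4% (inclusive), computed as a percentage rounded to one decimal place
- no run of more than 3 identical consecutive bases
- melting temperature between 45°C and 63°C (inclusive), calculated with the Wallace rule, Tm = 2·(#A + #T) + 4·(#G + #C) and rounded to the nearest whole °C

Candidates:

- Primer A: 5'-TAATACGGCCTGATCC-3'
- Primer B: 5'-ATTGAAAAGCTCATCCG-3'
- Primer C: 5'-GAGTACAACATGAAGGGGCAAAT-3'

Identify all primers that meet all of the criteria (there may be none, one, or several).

Primer A only.

Primer A (16 nt, A=4 T=4 G=3 C=5): 3' end TCC has 2 G/C ✓; GC 8/16 = 50.0% ✓; longest run = 2 ✓; Tm = 2·8 + 4·8 = 48°C ✓ — passes.
Primer B (17 nt, A=6 T=4 G=3 C=4): 3' end CCG has 3 G/C ✓; GC 7/17 = 41.2% ✓; longest run = 4, exceeds 3 ✗; Tm = 2·10 + 4·7 = 48°C ✓ — fails.
Primer C (23 nt, A=10 T=3 G=7 C=3): 3' end AAT has 0 G/C, need ≥1 ✗; GC 10/23 = 43.5% ✓; longest run = 4, exceeds 3 ✗; Tm = 2·13 + 4·10 = 66°C, outside 45–63°C ✗ — fails.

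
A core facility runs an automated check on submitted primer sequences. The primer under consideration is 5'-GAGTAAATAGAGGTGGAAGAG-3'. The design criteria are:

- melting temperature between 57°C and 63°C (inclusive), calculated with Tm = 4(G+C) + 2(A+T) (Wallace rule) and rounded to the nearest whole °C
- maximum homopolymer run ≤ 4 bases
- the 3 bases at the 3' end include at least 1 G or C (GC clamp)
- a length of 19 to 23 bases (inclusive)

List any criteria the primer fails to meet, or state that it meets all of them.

Base counts: A=9, T=3, G=9, C=0 (length 21).
Tm: Tm = 2·12 + 4·9 = 60°C ✓
homopolymer run: longest run = 3 ✓
GC clamp: 3' end GAG has 2 G/C ✓
length: length 21 ✓

Meets all criteria.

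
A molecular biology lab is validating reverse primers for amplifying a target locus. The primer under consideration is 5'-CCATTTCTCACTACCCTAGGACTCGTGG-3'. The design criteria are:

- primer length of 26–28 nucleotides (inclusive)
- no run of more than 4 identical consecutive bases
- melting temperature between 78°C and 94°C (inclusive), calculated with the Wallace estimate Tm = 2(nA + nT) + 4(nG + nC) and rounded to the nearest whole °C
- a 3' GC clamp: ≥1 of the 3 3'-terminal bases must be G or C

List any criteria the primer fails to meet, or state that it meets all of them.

Meets all criteria.

Base counts: A=5, T=8, G=5, C=10 (length 28).
length: length 28 ✓
homopolymer run: longest run = 3 ✓
Tm: Tm = 2·13 + 4·15 = 86°C ✓
GC clamp: 3' end TGG has 2 G/C ✓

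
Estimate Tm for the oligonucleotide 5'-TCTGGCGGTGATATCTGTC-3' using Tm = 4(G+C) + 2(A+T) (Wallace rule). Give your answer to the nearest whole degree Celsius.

Base counts: A=2, T=7, G=6, C=4 (length 19).
Tm = 2·(2+7) + 4·(6+4) = 2·9 + 4·10 = 18 + 40 = 58°C.

58°C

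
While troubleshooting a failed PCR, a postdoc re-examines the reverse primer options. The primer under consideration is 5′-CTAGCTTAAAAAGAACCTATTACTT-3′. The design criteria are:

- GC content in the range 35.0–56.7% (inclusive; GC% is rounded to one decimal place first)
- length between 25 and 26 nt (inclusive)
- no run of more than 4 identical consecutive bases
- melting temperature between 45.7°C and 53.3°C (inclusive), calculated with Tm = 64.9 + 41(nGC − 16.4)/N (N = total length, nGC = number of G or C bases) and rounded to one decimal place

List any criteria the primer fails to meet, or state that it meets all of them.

Fails: GC content, homopolymer run.

Base counts: A=10, T=8, G=2, C=5 (length 25).
GC content: GC 7/25 = 28.0%, outside 35.0–56.7% ✗
length: length 25 ✓
homopolymer run: longest run = 5, exceeds 4 ✗
Tm: Tm = 64.9 + 41·(7 − 16.4)/25 = 49.5°C ✓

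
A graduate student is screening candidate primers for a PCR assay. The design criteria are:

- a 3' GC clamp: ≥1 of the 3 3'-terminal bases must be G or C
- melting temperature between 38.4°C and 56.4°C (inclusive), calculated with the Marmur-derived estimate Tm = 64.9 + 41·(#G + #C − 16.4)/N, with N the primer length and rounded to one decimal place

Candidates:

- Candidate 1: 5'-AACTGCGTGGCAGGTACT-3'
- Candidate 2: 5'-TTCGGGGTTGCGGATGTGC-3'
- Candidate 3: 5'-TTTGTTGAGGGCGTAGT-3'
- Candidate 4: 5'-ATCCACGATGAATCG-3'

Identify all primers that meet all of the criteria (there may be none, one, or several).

Candidate 1, Candidate 2, Candidate 3 and Candidate 4.

Candidate 1 (18 nt, A=4 T=4 G=6 C=4): 3' end ACT has 1 G/C ✓; Tm = 64.9 + 41·(10 − 16.4)/18 = 50.3°C ✓ — passes.
Candidate 2 (19 nt, A=1 T=6 G=9 C=3): 3' end TGC has 2 G/C ✓; Tm = 64.9 + 41·(12 − 16.4)/19 = 55.4°C ✓ — passes.
Candidate 3 (17 nt, A=2 T=7 G=7 C=1): 3' end AGT has 1 G/C ✓; Tm = 64.9 + 41·(8 − 16.4)/17 = 44.6°C ✓ — passes.
Candidate 4 (15 nt, A=5 T=3 G=3 C=4): 3' end TCG has 2 G/C ✓; Tm = 64.9 + 41·(7 − 16.4)/15 = 39.2°C ✓ — passes.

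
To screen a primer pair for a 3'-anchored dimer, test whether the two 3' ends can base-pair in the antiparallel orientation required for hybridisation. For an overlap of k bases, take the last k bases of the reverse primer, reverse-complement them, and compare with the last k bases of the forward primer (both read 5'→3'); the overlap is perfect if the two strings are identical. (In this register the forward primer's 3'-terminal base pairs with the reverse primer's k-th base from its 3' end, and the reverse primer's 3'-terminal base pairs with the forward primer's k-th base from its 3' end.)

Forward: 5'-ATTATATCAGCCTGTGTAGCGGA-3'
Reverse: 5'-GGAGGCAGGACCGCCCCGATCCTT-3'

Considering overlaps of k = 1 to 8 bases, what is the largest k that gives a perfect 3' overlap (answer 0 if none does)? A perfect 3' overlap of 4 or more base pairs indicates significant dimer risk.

Longest perfect overlap: 1 complementary base pair; below the dimer-risk threshold (threshold 4).

Last 8 bases (5'→3') — forward …GTAGCGGA, reverse …CGATCCTT.
Reverse complement of the reverse primer's last 8 bases: AAGGATCG; its first k bases are the reverse complement of the reverse primer's last k bases, so a perfect k-base overlap needs the forward primer's last k bases to equal them.
Comparing (forward last k vs required): k=1: A vs A ✓; k=2: GA vs AA ✗; k=3: GGA vs AAG ✗; k=4: CGGA vs AAGG ✗; k=5: GCGGA vs AAGGA ✗; k=6: AGCGGA vs AAGGAT ✗; k=7: TAGCGGA vs AAGGATC ✗; k=8: GTAGCGGA vs AAGGATCG ✗.
Only k = 1 is perfect, so the longest perfect 3' overlap is 1.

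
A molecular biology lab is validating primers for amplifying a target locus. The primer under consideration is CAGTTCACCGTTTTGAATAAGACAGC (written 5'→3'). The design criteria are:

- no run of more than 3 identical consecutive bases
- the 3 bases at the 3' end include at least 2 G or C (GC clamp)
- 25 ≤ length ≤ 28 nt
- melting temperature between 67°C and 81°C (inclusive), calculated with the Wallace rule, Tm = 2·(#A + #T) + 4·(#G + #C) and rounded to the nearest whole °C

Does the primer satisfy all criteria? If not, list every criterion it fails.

Base counts: A=8, T=7, G=5, C=6 (length 26).
homopolymer run: longest run = 4, exceeds 3 ✗
GC clamp: 3' end AGC has 2 G/C ✓
length: length 26 ✓
Tm: Tm = 2·15 + 4·11 = 74°C ✓

Fails: homopolymer run.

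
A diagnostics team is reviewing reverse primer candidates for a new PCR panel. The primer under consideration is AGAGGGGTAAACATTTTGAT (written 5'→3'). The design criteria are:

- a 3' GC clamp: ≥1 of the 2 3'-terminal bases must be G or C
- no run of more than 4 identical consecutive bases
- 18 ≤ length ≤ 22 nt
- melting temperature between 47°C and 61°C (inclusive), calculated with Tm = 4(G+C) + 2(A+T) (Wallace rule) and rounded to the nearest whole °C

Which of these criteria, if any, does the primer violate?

Base counts: A=7, T=6, G=6, C=1 (length 20).
GC clamp: 3' end AT has 0 G/C, need ≥1 ✗
homopolymer run: longest run = 4 ✓
length: length 20 ✓
Tm: Tm = 2·13 + 4·7 = 54°C ✓

Fails: GC clamp.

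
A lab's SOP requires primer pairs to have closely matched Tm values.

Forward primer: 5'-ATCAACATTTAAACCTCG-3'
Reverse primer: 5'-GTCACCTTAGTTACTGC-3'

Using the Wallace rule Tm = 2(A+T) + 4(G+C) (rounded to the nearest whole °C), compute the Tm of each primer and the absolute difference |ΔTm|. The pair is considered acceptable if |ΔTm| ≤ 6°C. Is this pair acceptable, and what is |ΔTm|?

Forward: A=7 T=5 G=1 C=5 → Tm = 2·12 + 4·6 = 48°C.
Reverse: A=3 T=6 G=3 C=5 → Tm = 2·9 + 4·8 = 50°C.
|ΔTm| = |48 − 50| = 2°C, ≤ 6°C.

|ΔTm| = 2°C; the pair is acceptable.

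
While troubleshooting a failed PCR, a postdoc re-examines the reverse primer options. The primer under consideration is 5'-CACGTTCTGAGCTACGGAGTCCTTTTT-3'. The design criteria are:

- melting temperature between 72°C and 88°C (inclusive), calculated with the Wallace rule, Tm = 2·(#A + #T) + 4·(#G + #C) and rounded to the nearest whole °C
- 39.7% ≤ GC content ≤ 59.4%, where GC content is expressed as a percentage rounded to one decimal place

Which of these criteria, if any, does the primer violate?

Base counts: A=4, T=10, G=6, C=7 (length 27).
Tm: Tm = 2·14 + 4·13 = 80°C ✓
GC content: GC 13/27 = 48.1% ✓

Meets all criteria.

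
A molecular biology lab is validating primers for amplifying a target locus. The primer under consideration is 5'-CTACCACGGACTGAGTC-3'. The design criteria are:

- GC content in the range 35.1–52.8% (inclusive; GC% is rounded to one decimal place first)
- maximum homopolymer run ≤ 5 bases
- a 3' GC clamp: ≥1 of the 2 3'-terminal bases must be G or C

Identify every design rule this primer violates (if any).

Base counts: A=4, T=3, G=4, C=6 (length 17).
GC content: GC 10/17 = 58.8%, outside 35.1–52.8% ✗
homopolymer run: longest run = 2 ✓
GC clamp: 3' end TC has 1 G/C ✓

Fails: GC content.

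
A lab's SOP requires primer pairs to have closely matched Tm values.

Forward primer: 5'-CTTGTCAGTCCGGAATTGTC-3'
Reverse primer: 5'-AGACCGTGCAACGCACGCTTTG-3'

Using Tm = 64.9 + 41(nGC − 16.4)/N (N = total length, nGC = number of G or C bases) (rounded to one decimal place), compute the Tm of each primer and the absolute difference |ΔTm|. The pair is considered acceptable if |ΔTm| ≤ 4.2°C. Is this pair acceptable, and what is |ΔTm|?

|ΔTm| = 6.8°C; the pair is not acceptable.

Forward: G+C = 10, N = 20 → Tm = 64.9 + 41·(10 − 16.4)/20 = 51.8°C.
Reverse: G+C = 13, N = 22 → Tm = 64.9 + 41·(13 − 16.4)/22 = 58.6°C.
|ΔTm| = |51.8 − 58.6| = 6.8°C, > 4.2°C.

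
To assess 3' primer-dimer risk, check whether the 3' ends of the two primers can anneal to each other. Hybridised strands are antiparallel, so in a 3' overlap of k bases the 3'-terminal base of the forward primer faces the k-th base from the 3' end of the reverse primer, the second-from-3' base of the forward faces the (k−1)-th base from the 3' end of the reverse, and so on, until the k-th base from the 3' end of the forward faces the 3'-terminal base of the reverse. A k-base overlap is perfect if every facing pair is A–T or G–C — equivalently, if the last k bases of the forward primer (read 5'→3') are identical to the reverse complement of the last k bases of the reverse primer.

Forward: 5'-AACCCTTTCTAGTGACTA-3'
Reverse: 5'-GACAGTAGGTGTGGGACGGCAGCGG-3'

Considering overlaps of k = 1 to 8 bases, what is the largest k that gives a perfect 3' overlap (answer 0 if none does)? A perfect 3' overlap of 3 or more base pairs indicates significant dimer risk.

Last 8 bases (5'→3') — forward …AGTGACTA, reverse …GGCAGCGG.
Reverse complement of the reverse primer's last 8 bases: CCGCTGCC; its first k bases are the reverse complement of the reverse primer's last k bases, so a perfect k-base overlap needs the forward primer's last k bases to equal them.
Comparing (forward last k vs required): k=1: A vs C ✗; k=2: TA vs CC ✗; k=3: CTA vs CCG ✗; k=4: ACTA vs CCGC ✗; k=5: GACTA vs CCGCT ✗; k=6: TGACTA vs CCGCTG ✗; k=7: GTGACTA vs CCGCTGC ✗; k=8: AGTGACTA vs CCGCTGCC ✗.
No overlap length from 1 to 8 is perfect, so the longest perfect 3' overlap is 0.

Longest perfect overlap: 0 complementary base pairs; below the dimer-risk threshold (threshold 3).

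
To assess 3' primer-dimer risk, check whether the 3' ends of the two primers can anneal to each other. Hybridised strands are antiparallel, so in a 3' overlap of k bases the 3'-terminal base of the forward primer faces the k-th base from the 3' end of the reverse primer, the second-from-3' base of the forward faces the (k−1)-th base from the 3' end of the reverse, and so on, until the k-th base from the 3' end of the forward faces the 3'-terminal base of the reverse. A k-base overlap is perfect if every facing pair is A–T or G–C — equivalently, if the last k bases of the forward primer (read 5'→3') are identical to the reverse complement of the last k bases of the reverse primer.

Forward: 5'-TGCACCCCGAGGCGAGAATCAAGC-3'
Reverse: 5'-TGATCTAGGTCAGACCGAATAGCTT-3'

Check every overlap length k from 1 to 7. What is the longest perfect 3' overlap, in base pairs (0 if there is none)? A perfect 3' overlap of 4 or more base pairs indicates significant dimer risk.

Last 7 bases (5'→3') — forward …ATCAAGC, reverse …ATAGCTT.
Reverse complement of the reverse primer's last 7 bases: AAGCTAT; its first k bases are the reverse complement of the reverse primer's last k bases, so a perfect k-base overlap needs the forward primer's last k bases to equal them.
Comparing (forward last k vs required): k=1: C vs A ✗; k=2: GC vs AA ✗; k=3: AGC vs AAG ✗; k=4: AAGC vs AAGC ✓; k=5: CAAGC vs AAGCT ✗; k=6: TCAAGC vs AAGCTA ✗; k=7: ATCAAGC vs AAGCTAT ✗.
Only k = 4 is perfect, so the longest perfect 3' overlap is 4.

Longest perfect overlap: 4 complementary base pairs; significant dimer risk (threshold 4).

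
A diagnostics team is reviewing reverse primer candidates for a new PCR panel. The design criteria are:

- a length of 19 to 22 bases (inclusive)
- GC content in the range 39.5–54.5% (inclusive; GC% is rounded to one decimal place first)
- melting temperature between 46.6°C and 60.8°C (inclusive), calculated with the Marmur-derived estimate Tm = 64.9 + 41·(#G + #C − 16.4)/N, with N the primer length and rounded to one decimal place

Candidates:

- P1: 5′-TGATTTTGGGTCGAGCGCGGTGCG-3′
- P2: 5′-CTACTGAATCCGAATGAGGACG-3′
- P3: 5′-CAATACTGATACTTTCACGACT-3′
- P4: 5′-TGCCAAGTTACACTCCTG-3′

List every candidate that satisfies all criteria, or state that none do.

P1 (24 nt, A=2 T=7 G=11 C=4): length 24, outside 19–22 ✗; GC 15/24 = 62.5%, outside 39.5–54.5% ✗; Tm = 64.9 + 41·(15 − 16.4)/24 = 62.5°C, outside 46.6–60.8°C ✗ — fails.
P2 (22 nt, A=7 T=4 G=6 C=5): length 22 ✓; GC 11/22 = 50.0% ✓; Tm = 64.9 + 41·(11 − 16.4)/22 = 54.8°C ✓ — passes.
P3 (22 nt, A=7 T=7 G=2 C=6): length 22 ✓; GC 8/22 = 36.4%, outside 39.5–54.5% ✗; Tm = 64.9 + 41·(8 − 16.4)/22 = 49.2°C ✓ — fails.
P4 (18 nt, A=4 T=5 G=3 C=6): length 18, outside 19–22 ✗; GC 9/18 = 50.0% ✓; Tm = 64.9 + 41·(9 − 16.4)/18 = 48.0°C ✓ — fails.

P2 only.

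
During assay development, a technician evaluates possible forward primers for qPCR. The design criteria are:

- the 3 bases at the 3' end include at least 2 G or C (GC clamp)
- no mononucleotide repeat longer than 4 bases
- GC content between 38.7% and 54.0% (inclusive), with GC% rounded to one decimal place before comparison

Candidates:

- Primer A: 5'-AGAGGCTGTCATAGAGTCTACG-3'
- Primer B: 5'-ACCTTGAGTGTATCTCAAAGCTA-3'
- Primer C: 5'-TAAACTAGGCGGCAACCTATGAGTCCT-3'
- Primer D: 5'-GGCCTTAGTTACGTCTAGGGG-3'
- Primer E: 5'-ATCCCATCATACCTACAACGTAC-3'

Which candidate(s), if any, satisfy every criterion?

Primer A (22 nt, A=6 T=5 G=7 C=4): 3' end ACG has 2 G/C ✓; longest run = 2 ✓; GC 11/22 = 50.0% ✓ — passes.
Primer B (23 nt, A=7 T=7 G=4 C=5): 3' end CTA has 1 G/C, need ≥2 ✗; longest run = 3 ✓; GC 9/23 = 39.1% ✓ — fails.
Primer C (27 nt, A=8 T=6 G=6 C=7): 3' end CCT has 2 G/C ✓; longest run = 3 ✓; GC 13/27 = 48.1% ✓ — passes.
Primer D (21 nt, A=3 T=6 G=8 C=4): 3' end GGG has 3 G/C ✓; longest run = 4 ✓; GC 12/21 = 57.1%, outside 38.7–54.0% ✗ — fails.
Primer E (23 nt, A=8 T=5 G=1 C=9): 3' end TAC has 1 G/C, need ≥2 ✗; longest run = 3 ✓; GC 10/23 = 43.5% ✓ — fails.

Primer A and Primer C.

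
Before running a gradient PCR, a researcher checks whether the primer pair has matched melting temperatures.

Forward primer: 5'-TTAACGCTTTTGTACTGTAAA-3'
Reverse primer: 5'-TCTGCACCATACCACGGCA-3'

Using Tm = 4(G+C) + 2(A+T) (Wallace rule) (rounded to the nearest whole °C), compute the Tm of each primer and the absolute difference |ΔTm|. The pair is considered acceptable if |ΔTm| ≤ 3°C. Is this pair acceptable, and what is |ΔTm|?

|ΔTm| = 6°C; the pair is not acceptable.

Forward: A=6 T=9 G=3 C=3 → Tm = 2·15 + 4·6 = 54°C.
Reverse: A=5 T=3 G=3 C=8 → Tm = 2·8 + 4·11 = 60°C.
|ΔTm| = |54 − 60| = 6°C, > 3°C.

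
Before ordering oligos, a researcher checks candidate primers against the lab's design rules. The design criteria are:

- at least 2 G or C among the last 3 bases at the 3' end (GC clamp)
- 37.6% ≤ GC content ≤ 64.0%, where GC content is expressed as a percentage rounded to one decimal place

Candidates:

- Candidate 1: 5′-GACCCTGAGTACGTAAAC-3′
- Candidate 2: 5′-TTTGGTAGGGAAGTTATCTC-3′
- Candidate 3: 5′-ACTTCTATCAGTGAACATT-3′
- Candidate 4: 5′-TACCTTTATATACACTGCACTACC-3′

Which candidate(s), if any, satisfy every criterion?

Candidate 2 only.

Candidate 1 (18 nt, A=6 T=3 G=4 C=5): 3' end AAC has 1 G/C, need ≥2 ✗; GC 9/18 = 50.0% ✓ — fails.
Candidate 2 (20 nt, A=4 T=8 G=6 C=2): 3' end CTC has 2 G/C ✓; GC 8/20 = 40.0% ✓ — passes.
Candidate 3 (19 nt, A=6 T=7 G=2 C=4): 3' end ATT has 0 G/C, need ≥2 ✗; GC 6/19 = 31.6%, outside 37.6–64.0% ✗ — fails.
Candidate 4 (24 nt, A=7 T=8 G=1 C=8): 3' end ACC has 2 G/C ✓; GC 9/24 = 37.5%, outside 37.6–64.0% ✗ — fails.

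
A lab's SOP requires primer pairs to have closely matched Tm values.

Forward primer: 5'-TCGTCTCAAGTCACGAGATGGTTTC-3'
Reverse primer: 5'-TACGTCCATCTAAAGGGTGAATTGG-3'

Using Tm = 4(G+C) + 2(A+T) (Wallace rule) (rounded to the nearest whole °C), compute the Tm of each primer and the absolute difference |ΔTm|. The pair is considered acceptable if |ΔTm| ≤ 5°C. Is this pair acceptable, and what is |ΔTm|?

Forward: A=5 T=8 G=6 C=6 → Tm = 2·13 + 4·12 = 74°C.
Reverse: A=7 T=7 G=7 C=4 → Tm = 2·14 + 4·11 = 72°C.
|ΔTm| = |74 − 72| = 2°C, ≤ 5°C.

|ΔTm| = 2°C; the pair is acceptable.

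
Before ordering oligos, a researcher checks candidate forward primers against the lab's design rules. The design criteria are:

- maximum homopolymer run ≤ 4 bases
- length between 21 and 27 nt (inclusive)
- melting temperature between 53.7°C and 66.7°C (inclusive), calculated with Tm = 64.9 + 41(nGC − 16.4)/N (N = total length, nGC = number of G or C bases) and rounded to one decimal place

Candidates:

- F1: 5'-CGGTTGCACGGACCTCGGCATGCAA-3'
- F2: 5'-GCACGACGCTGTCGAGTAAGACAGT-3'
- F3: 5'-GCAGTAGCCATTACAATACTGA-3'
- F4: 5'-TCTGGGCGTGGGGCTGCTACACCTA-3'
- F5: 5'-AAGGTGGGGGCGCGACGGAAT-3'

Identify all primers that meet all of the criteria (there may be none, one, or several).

F1 (25 nt, A=5 T=4 G=8 C=8): longest run = 2 ✓; length 25 ✓; Tm = 64.9 + 41·(16 − 16.4)/25 = 64.2°C ✓ — passes.
F2 (25 nt, A=7 T=4 G=8 C=6): longest run = 2 ✓; length 25 ✓; Tm = 64.9 + 41·(14 − 16.4)/25 = 61.0°C ✓ — passes.
F3 (22 nt, A=8 T=5 G=4 C=5): longest run = 2 ✓; length 22 ✓; Tm = 64.9 + 41·(9 − 16.4)/22 = 51.1°C, outside 53.7–66.7°C ✗ — fails.
F4 (25 nt, A=3 T=6 G=9 C=7): longest run = 4 ✓; length 25 ✓; Tm = 64.9 + 41·(16 − 16.4)/25 = 64.2°C ✓ — passes.
F5 (21 nt, A=5 T=2 G=11 C=3): longest run = 5, exceeds 4 ✗; length 21 ✓; Tm = 64.9 + 41·(14 − 16.4)/21 = 60.2°C ✓ — fails.

F1, F2 and F4.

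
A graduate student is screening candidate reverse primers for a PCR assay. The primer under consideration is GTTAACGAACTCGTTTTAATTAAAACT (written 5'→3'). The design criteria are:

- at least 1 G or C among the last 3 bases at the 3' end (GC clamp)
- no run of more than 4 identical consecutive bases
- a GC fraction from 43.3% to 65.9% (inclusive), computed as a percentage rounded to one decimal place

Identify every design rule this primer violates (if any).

Base counts: A=10, T=10, G=3, C=4 (length 27).
GC clamp: 3' end ACT has 1 G/C ✓
homopolymer run: longest run = 4 ✓
GC content: GC 7/27 = 25.9%, outside 43.3–65.9% ✗

Fails: GC content.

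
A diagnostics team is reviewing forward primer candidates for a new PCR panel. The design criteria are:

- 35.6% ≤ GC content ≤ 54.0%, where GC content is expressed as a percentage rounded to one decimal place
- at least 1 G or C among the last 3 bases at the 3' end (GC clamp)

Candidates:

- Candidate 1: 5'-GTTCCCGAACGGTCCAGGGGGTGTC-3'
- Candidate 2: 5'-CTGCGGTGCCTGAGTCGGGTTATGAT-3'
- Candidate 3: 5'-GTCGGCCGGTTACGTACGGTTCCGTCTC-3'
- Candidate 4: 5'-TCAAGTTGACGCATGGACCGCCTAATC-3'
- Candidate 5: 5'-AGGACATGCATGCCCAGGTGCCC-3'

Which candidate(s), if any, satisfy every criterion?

Candidate 1 (25 nt, A=3 T=5 G=10 C=7): GC 17/25 = 68.0%, outside 35.6–54.0% ✗; 3' end GTC has 2 G/C ✓ — fails.
Candidate 2 (26 nt, A=3 T=8 G=10 C=5): GC 15/26 = 57.7%, outside 35.6–54.0% ✗; 3' end GAT has 1 G/C ✓ — fails.
Candidate 3 (28 nt, A=2 T=8 G=9 C=9): GC 18/28 = 64.3%, outside 35.6–54.0% ✗; 3' end CTC has 2 G/C ✓ — fails.
Candidate 4 (27 nt, A=7 T=6 G=6 C=8): GC 14/27 = 51.9% ✓; 3' end ATC has 1 G/C ✓ — passes.
Candidate 5 (23 nt, A=5 T=3 G=7 C=8): GC 15/23 = 65.2%, outside 35.6–54.0% ✗; 3' end CCC has 3 G/C ✓ — fails.

Candidate 4 only.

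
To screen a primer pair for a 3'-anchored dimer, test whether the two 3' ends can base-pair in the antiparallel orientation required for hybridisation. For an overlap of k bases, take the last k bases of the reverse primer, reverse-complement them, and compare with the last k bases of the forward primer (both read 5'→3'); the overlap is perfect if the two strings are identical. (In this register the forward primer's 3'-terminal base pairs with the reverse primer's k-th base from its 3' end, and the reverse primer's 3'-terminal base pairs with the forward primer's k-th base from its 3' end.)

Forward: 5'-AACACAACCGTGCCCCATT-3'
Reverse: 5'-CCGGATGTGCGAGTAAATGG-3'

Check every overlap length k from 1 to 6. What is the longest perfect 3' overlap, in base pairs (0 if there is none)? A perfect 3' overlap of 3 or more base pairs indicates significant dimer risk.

Last 6 bases (5'→3') — forward …CCCATT, reverse …AAATGG.
Reverse complement of the reverse primer's last 6 bases: CCATTT; its first k bases are the reverse complement of the reverse primer's last k bases, so a perfect k-base overlap needs the forward primer's last k bases to equal them.
Comparing (forward last k vs required): k=1: T vs C ✗; k=2: TT vs CC ✗; k=3: ATT vs CCA ✗; k=4: CATT vs CCAT ✗; k=5: CCATT vs CCATT ✓; k=6: CCCATT vs CCATTT ✗.
Only k = 5 is perfect, so the longest perfect 3' overlap is 5.

Longest perfect overlap: 5 complementary base pairs; significant dimer risk (threshold 3).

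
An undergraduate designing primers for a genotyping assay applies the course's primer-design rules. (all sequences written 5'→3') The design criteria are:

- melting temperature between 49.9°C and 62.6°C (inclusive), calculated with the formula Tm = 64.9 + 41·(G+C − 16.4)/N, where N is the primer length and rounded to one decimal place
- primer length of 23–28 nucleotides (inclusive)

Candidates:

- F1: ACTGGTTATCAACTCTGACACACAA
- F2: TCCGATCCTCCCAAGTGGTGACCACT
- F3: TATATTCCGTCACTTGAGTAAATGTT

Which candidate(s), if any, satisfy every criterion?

F1 and F3.

F1 (25 nt, A=9 T=6 G=3 C=7): Tm = 64.9 + 41·(10 − 16.4)/25 = 54.4°C ✓; length 25 ✓ — passes.
F2 (26 nt, A=5 T=6 G=5 C=10): Tm = 64.9 + 41·(15 − 16.4)/26 = 62.7°C, outside 49.9–62.6°C ✗; length 26 ✓ — fails.
F3 (26 nt, A=7 T=11 G=4 C=4): Tm = 64.9 + 41·(8 − 16.4)/26 = 51.7°C ✓; length 26 ✓ — passes.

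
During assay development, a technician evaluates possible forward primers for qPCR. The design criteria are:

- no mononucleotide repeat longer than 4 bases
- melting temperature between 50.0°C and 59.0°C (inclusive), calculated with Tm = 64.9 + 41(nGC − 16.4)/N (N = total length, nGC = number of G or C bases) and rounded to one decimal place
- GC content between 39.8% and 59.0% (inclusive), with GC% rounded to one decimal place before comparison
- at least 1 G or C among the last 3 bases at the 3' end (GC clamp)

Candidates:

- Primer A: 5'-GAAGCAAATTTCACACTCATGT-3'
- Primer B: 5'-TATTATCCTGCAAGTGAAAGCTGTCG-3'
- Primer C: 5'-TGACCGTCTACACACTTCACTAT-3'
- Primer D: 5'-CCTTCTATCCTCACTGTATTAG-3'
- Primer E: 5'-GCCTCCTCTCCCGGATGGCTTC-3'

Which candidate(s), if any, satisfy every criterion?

Primer A (22 nt, A=8 T=6 G=3 C=5): longest run = 3 ✓; Tm = 64.9 + 41·(8 − 16.4)/22 = 49.2°C, outside 50.0–59.0°C ✗; GC 8/22 = 36.4%, outside 39.8–59.0% ✗; 3' end TGT has 1 G/C ✓ — fails.
Primer B (26 nt, A=7 T=8 G=6 C=5): longest run = 3 ✓; Tm = 64.9 + 41·(11 − 16.4)/26 = 56.4°C ✓; GC 11/26 = 42.3% ✓; 3' end TCG has 2 G/C ✓ — passes.
Primer C (23 nt, A=6 T=7 G=2 C=8): longest run = 2 ✓; Tm = 64.9 + 41·(10 − 16.4)/23 = 53.5°C ✓; GC 10/23 = 43.5% ✓; 3' end TAT has 0 G/C, need ≥1 ✗ — fails.
Primer D (22 nt, A=4 T=9 G=2 C=7): longest run = 2 ✓; Tm = 64.9 + 41·(9 − 16.4)/22 = 51.1°C ✓; GC 9/22 = 40.9% ✓; 3' end TAG has 1 G/C ✓ — passes.
Primer E (22 nt, A=1 T=6 G=5 C=10): longest run = 3 ✓; Tm = 64.9 + 41·(15 − 16.4)/22 = 62.3°C, outside 50.0–59.0°C ✗; GC 15/22 = 68.2%, outside 39.8–59.0% ✗; 3' end TTC has 1 G/C ✓ — fails.

Primer B and Primer D.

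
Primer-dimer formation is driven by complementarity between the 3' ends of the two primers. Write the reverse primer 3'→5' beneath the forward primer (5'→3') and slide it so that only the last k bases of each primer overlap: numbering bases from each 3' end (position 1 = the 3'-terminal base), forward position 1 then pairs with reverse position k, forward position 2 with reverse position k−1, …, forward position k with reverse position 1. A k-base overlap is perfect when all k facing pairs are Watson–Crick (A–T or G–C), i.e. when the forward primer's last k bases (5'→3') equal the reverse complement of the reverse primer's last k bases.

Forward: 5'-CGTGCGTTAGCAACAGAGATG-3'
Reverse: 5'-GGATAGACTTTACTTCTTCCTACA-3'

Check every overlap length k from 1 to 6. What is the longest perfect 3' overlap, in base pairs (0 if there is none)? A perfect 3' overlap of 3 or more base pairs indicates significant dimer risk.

Last 6 bases (5'→3') — forward …GAGATG, reverse …CCTACA.
Reverse complement of the reverse primer's last 6 bases: TGTAGG; its first k bases are the reverse complement of the reverse primer's last k bases, so a perfect k-base overlap needs the forward primer's last k bases to equal them.
Comparing (forward last k vs required): k=1: G vs T ✗; k=2: TG vs TG ✓; k=3: ATG vs TGT ✗; k=4: GATG vs TGTA ✗; k=5: AGATG vs TGTAG ✗; k=6: GAGATG vs TGTAGG ✗.
Only k = 2 is perfect, so the longest perfect 3' overlap is 2.

Longest perfect overlap: 2 complementary base pairs; below the dimer-risk threshold (threshold 3).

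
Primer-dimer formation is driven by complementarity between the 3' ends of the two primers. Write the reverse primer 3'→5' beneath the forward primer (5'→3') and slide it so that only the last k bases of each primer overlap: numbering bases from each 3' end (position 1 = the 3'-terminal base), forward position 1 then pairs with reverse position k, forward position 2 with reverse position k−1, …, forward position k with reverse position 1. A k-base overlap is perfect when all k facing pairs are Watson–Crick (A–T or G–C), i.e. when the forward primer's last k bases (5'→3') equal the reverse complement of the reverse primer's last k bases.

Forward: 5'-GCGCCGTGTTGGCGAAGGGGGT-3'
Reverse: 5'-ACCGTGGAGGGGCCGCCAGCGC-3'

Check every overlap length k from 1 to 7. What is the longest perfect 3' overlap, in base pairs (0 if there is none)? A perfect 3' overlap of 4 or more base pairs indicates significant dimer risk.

Longest perfect overlap: 0 complementary base pairs; below the dimer-risk threshold (threshold 4).

Last 7 bases (5'→3') — forward …AGGGGGT, reverse …CCAGCGC.
Reverse complement of the reverse primer's last 7 bases: GCGCTGG; its first k bases are the reverse complement of the reverse primer's last k bases, so a perfect k-base overlap needs the forward primer's last k bases to equal them.
Comparing (forward last k vs required): k=1: T vs G ✗; k=2: GT vs GC ✗; k=3: GGT vs GCG ✗; k=4: GGGT vs GCGC ✗; k=5: GGGGT vs GCGCT ✗; k=6: GGGGGT vs GCGCTG ✗; k=7: AGGGGGT vs GCGCTGG ✗.
No overlap length from 1 to 7 is perfect, so the longest perfect 3' overlap is 0.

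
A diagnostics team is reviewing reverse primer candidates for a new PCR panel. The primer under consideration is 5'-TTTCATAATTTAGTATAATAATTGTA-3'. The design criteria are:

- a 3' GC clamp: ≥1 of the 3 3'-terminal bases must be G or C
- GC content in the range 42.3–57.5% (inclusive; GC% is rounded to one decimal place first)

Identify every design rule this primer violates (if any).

Fails: GC content.

Base counts: A=10, T=13, G=2, C=1 (length 26).
GC clamp: 3' end GTA has 1 G/C ✓
GC content: GC 3/26 = 11.5%, outside 42.3–57.5% ✗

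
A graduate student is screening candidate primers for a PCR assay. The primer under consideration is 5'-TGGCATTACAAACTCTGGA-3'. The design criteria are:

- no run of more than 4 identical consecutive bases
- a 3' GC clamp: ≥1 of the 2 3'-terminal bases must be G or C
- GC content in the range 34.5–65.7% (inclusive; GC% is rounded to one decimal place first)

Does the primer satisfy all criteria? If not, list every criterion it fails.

Base counts: A=6, T=5, G=4, C=4 (length 19).
homopolymer run: longest run = 3 ✓
GC clamp: 3' end GA has 1 G/C ✓
GC content: GC 8/19 = 42.1% ✓

Meets all criteria.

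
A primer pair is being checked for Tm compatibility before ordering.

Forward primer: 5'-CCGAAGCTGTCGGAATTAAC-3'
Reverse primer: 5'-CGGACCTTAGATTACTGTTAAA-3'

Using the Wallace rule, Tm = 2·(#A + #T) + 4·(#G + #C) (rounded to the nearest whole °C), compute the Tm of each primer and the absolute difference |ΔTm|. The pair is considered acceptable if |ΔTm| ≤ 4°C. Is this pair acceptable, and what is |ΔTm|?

Forward: A=6 T=4 G=5 C=5 → Tm = 2·10 + 4·10 = 60°C.
Reverse: A=7 T=7 G=4 C=4 → Tm = 2·14 + 4·8 = 60°C.
|ΔTm| = |60 − 60| = 0°C, ≤ 4°C.

|ΔTm| = 0°C; the pair is acceptable.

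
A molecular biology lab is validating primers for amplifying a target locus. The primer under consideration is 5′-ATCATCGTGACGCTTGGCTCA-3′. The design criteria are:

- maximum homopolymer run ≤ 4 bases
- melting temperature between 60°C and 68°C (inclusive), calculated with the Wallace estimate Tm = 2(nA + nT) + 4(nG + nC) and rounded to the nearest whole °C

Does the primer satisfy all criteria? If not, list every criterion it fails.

Base counts: A=4, T=6, G=5, C=6 (length 21).
homopolymer run: longest run = 2 ✓
Tm: Tm = 2·10 + 4·11 = 64°C ✓

Meets all criteria.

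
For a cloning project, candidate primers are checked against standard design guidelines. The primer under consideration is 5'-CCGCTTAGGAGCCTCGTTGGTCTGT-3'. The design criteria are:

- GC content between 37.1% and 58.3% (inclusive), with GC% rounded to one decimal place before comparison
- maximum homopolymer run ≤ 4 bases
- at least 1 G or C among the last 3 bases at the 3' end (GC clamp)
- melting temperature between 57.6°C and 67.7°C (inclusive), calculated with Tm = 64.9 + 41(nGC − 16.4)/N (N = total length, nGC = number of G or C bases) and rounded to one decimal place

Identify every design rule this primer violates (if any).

Base counts: A=2, T=8, G=8, C=7 (length 25).
GC content: GC 15/25 = 60.0%, outside 37.1–58.3% ✗
homopolymer run: longest run = 2 ✓
GC clamp: 3' end TGT has 1 G/C ✓
Tm: Tm = 64.9 + 41·(15 − 16.4)/25 = 62.6°C ✓

Fails: GC content.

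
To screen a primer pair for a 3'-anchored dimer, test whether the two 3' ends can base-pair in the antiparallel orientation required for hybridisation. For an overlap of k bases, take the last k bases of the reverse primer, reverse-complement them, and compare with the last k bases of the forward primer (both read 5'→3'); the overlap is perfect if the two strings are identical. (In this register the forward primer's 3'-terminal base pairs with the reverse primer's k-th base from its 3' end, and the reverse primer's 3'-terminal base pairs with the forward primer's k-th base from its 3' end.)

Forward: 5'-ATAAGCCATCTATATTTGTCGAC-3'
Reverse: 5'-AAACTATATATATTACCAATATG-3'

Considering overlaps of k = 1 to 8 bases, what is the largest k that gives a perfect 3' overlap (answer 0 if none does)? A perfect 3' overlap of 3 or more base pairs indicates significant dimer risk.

Last 8 bases (5'→3') — forward …TTGTCGAC, reverse …CCAATATG.
Reverse complement of the reverse primer's last 8 bases: CATATTGG; its first k bases are the reverse complement of the reverse primer's last k bases, so a perfect k-base overlap needs the forward primer's last k bases to equal them.
Comparing (forward last k vs required): k=1: C vs C ✓; k=2: AC vs CA ✗; k=3: GAC vs CAT ✗; k=4: CGAC vs CATA ✗; k=5: TCGAC vs CATAT ✗; k=6: GTCGAC vs CATATT ✗; k=7: TGTCGAC vs CATATTG ✗; k=8: TTGTCGAC vs CATATTGG ✗.
Only k = 1 is perfect, so the longest perfect 3' overlap is 1.

Longest perfect overlap: 1 complementary base pair; below the dimer-risk threshold (threshold 3).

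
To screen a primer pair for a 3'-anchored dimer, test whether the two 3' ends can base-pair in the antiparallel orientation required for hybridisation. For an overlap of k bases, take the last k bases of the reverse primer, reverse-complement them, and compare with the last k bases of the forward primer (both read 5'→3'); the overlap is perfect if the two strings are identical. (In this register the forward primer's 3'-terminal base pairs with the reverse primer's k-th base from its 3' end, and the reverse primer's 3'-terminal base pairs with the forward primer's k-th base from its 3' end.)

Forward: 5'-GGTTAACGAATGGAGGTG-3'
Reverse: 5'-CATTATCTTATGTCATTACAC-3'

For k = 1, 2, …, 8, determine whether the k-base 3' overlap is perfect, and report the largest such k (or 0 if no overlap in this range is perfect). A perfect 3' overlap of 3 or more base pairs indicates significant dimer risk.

Longest perfect overlap: 3 complementary base pairs; significant dimer risk (threshold 3).

Last 8 bases (5'→3') — forward …TGGAGGTG, reverse …CATTACAC.
Reverse complement of the reverse primer's last 8 bases: GTGTAATG; its first k bases are the reverse complement of the reverse primer's last k bases, so a perfect k-base overlap needs the forward primer's last k bases to equal them.
Comparing (forward last k vs required): k=1: G vs G ✓; k=2: TG vs GT ✗; k=3: GTG vs GTG ✓; k=4: GGTG vs GTGT ✗; k=5: AGGTG vs GTGTA ✗; k=6: GAGGTG vs GTGTAA ✗; k=7: GGAGGTG vs GTGTAAT ✗; k=8: TGGAGGTG vs GTGTAATG ✗.
Perfect overlaps at k = 1, 3; the largest is 3.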